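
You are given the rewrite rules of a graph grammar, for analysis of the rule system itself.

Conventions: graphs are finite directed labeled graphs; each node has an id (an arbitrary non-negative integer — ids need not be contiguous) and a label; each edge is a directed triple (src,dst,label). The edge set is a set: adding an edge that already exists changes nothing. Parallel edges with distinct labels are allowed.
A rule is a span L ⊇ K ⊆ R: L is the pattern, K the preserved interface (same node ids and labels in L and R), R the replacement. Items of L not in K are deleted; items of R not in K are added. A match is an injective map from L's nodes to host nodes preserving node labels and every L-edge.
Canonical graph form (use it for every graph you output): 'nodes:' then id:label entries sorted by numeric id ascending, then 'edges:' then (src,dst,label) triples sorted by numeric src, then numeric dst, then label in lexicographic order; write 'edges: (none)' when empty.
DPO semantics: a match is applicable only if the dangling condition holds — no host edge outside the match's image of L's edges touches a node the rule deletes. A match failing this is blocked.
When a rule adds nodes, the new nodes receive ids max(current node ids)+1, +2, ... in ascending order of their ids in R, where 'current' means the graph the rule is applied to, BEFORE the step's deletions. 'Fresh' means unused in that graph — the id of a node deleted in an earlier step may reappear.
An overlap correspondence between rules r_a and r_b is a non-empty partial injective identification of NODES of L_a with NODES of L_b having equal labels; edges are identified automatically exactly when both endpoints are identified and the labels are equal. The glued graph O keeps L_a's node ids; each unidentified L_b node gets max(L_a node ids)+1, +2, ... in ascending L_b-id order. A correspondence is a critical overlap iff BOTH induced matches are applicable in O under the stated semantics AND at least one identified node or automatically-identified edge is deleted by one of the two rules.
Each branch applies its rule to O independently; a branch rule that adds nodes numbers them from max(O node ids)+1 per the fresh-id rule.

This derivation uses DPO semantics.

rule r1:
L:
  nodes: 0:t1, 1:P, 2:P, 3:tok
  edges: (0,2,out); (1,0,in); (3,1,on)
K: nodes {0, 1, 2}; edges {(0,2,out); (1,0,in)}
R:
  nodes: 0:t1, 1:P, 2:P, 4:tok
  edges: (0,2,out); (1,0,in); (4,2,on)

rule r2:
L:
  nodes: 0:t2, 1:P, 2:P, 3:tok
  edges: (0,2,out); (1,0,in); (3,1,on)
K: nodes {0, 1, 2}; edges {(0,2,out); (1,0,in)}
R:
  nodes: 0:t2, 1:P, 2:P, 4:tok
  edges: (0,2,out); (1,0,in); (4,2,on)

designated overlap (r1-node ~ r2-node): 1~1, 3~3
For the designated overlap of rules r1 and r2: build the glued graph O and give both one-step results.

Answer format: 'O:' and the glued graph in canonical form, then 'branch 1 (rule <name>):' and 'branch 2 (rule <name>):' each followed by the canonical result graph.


O:
nodes: 0:t1, 1:P, 2:P, 3:tok, 4:t2, 5:P
edges: (0,2,out); (1,0,in); (1,4,in); (3,1,on); (4,5,out)
branch 1 (rule r1):
nodes: 0:t1, 1:P, 2:P, 4:t2, 5:P, 6:tok
edges: (0,2,out); (1,0,in); (1,4,in); (4,5,out); (6,2,on)
branch 2 (rule r2):
nodes: 0:t1, 1:P, 2:P, 4:t2, 5:P, 6:tok
edges: (0,2,out); (1,0,in); (1,4,in); (4,5,out); (6,5,on)


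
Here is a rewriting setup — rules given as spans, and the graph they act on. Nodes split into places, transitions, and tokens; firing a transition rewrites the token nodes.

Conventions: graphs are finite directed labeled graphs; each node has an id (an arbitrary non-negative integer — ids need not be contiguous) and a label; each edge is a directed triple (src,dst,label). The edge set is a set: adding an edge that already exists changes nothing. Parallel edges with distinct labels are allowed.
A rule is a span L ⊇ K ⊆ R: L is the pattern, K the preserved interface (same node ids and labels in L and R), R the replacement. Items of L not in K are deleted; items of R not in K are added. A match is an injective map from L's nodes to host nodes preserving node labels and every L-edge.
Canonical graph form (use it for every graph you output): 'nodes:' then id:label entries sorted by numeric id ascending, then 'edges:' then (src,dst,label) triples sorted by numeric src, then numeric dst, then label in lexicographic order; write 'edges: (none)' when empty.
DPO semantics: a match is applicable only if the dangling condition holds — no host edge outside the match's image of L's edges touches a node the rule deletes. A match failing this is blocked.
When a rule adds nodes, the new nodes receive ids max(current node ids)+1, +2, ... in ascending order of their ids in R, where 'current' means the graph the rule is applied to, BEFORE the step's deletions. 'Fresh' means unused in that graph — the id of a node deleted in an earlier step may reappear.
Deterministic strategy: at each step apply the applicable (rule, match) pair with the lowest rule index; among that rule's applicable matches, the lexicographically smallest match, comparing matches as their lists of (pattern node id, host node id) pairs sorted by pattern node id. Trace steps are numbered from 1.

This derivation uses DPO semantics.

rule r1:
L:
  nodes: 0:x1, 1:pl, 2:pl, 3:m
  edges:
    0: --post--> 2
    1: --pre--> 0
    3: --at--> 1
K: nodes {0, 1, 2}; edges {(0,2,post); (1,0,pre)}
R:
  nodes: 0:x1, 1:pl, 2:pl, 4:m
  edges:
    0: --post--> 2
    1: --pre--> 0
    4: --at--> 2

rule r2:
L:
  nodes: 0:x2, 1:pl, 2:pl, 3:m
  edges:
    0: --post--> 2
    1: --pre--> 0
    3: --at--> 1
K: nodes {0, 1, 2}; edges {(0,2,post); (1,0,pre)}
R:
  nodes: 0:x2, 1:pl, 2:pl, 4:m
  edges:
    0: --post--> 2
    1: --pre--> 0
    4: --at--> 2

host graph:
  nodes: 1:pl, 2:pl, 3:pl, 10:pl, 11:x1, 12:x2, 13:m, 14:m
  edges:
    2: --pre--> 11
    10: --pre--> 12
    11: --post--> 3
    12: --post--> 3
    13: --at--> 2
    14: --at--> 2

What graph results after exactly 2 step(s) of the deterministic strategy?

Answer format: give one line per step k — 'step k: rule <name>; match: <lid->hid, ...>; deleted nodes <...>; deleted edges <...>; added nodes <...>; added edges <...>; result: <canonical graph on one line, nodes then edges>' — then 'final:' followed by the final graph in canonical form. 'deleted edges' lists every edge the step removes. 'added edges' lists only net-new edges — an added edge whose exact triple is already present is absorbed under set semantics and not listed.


step 1: rule r1; match: 0->11, 1->2, 2->3, 3->13; deleted nodes 13; deleted edges (13,2,at); added nodes 15; added edges (15,3,at); result: nodes: 1:pl, 2:pl, 3:pl, 10:pl, 11:x1, 12:x2, 14:m, 15:m edges: (2,11,pre); (10,12,pre); (11,3,post); (12,3,post); (14,2,at); (15,3,at)
step 2: rule r1; match: 0->11, 1->2, 2->3, 3->14; deleted nodes 14; deleted edges (14,2,at); added nodes 16; added edges (16,3,at); result: nodes: 1:pl, 2:pl, 3:pl, 10:pl, 11:x1, 12:x2, 15:m, 16:m edges: (2,11,pre); (10,12,pre); (11,3,post); (12,3,post); (15,3,at); (16,3,at)
final:
nodes: 1:pl, 2:pl, 3:pl, 10:pl, 11:x1, 12:x2, 15:m, 16:m
edges: (2,11,pre); (10,12,pre); (11,3,post); (12,3,post); (15,3,at); (16,3,at)


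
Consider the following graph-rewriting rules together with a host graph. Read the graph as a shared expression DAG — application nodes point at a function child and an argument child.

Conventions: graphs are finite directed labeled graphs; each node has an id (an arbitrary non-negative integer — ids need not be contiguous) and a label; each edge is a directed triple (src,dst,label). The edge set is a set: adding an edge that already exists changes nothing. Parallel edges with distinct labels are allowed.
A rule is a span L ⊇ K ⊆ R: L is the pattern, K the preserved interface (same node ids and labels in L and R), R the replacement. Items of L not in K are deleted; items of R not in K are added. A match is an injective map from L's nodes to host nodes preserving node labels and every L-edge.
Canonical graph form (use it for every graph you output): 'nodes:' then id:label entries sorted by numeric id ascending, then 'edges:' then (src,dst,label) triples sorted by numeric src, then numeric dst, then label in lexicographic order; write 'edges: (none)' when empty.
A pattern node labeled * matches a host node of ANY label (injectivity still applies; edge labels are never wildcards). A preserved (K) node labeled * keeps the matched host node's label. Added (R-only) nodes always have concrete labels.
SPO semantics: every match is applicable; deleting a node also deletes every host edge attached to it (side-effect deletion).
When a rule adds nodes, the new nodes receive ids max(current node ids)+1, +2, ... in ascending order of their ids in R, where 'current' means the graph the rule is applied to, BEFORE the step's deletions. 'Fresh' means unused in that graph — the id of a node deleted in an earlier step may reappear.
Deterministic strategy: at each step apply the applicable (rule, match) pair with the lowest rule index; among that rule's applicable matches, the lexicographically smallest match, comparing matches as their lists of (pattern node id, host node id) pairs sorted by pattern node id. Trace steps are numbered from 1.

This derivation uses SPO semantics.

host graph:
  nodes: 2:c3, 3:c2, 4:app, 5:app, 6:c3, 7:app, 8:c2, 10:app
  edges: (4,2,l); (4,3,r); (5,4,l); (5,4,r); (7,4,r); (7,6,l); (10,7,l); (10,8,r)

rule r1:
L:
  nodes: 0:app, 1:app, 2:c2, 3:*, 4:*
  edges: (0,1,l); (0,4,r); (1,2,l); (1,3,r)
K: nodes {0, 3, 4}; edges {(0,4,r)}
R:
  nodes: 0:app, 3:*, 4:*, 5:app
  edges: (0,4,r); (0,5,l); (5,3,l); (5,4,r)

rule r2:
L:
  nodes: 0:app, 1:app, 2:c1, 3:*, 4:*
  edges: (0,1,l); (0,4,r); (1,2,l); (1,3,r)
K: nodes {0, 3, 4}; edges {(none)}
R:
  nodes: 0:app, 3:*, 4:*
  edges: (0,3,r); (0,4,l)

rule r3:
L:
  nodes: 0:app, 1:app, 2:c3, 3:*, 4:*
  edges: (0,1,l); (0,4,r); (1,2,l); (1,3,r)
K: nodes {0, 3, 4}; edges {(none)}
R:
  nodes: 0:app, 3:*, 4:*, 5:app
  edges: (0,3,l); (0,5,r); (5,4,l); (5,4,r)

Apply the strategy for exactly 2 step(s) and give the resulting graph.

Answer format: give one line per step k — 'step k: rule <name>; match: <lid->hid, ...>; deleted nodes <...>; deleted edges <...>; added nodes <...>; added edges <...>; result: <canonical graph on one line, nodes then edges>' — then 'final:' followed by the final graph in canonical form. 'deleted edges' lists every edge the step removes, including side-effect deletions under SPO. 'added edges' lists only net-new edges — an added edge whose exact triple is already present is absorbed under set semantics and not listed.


step 1: rule r3; match: 0->10, 1->7, 2->6, 3->4, 4->8; deleted nodes 6, 7; deleted edges (7,4,r); (7,6,l); (10,7,l); (10,8,r); added nodes 11; added edges (10,4,l); (10,11,r); (11,8,l); (11,8,r); result: nodes: 2:c3, 3:c2, 4:app, 5:app, 8:c2, 10:app, 11:app edges: (4,2,l); (4,3,r); (5,4,l); (5,4,r); (10,4,l); (10,11,r); (11,8,l); (11,8,r)
step 2: rule r3; match: 0->10, 1->4, 2->2, 3->3, 4->11; deleted nodes 2, 4; deleted edges (4,2,l); (4,3,r); (5,4,l); (5,4,r); (10,4,l); (10,11,r); added nodes 12; added edges (10,3,l); (10,12,r); (12,11,l); (12,11,r); result: nodes: 3:c2, 5:app, 8:c2, 10:app, 11:app, 12:app edges: (10,3,l); (10,12,r); (11,8,l); (11,8,r); (12,11,l); (12,11,r)
final:
nodes: 3:c2, 5:app, 8:c2, 10:app, 11:app, 12:app
edges: (10,3,l); (10,12,r); (11,8,l); (11,8,r); (12,11,l); (12,11,r)


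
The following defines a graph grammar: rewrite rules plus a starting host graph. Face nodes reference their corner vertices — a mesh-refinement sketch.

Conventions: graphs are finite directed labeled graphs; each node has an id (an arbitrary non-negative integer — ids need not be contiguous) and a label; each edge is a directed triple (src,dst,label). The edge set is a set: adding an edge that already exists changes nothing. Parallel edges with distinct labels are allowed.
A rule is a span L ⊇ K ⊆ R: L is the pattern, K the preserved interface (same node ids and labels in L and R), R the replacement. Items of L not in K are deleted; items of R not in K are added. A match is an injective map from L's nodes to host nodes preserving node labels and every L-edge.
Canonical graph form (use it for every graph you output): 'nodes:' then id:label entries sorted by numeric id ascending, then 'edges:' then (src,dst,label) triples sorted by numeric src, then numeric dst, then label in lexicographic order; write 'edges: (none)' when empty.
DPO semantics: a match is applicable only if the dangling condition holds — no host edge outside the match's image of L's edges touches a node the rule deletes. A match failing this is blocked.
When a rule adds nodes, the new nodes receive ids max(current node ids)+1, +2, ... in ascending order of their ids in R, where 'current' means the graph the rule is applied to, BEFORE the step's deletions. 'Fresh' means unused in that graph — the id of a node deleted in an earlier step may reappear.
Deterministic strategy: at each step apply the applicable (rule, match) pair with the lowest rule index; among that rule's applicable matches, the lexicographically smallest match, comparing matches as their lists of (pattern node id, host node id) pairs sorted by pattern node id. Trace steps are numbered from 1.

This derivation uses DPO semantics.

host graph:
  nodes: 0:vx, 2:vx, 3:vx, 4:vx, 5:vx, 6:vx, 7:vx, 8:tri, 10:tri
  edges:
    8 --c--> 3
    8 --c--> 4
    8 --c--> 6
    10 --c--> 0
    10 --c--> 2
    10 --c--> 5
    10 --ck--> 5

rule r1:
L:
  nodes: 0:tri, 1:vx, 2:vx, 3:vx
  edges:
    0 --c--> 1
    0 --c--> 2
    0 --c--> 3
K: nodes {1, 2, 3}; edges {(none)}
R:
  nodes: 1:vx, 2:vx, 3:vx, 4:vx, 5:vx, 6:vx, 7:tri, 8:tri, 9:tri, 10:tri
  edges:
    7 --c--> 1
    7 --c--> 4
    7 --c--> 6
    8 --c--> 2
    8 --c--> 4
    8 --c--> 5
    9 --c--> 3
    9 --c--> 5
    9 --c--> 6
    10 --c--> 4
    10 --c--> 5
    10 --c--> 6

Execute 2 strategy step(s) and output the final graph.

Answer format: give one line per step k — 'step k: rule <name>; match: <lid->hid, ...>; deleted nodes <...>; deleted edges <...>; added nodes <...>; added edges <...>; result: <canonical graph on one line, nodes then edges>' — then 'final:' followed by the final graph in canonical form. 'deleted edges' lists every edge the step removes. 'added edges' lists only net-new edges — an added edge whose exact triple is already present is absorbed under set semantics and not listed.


step 1: rule r1; match: 0->8, 1->3, 2->4, 3->6; deleted nodes 8; deleted edges (8,3,c); (8,4,c); (8,6,c); added nodes 11, 12, 13, 14, 15, 16, 17; added edges (14,3,c); (14,11,c); (14,13,c); (15,4,c); (15,11,c); (15,12,c); (16,6,c); (16,12,c); (16,13,c); (17,11,c); (17,12,c); (17,13,c); result: nodes: 0:vx, 2:vx, 3:vx, 4:vx, 5:vx, 6:vx, 7:vx, 10:tri, 11:vx, 12:vx, 13:vx, 14:tri, 15:tri, 16:tri, 17:tri edges: (10,0,c); (10,2,c); (10,5,c); (10,5,ck); (14,3,c); (14,11,c); (14,13,c); (15,4,c); (15,11,c); (15,12,c); (16,6,c); (16,12,c); (16,13,c); (17,11,c); (17,12,c); (17,13,c)
step 2: rule r1; match: 0->14, 1->3, 2->11, 3->13; deleted nodes 14; deleted edges (14,3,c); (14,11,c); (14,13,c); added nodes 18, 19, 20, 21, 22, 23, 24; added edges (21,3,c); (21,18,c); (21,20,c); (22,11,c); (22,18,c); (22,19,c); (23,13,c); (23,19,c); (23,20,c); (24,18,c); (24,19,c); (24,20,c); result: nodes: 0:vx, 2:vx, 3:vx, 4:vx, 5:vx, 6:vx, 7:vx, 10:tri, 11:vx, 12:vx, 13:vx, 15:tri, 16:tri, 17:tri, 18:vx, 19:vx, 20:vx, 21:tri, 22:tri, 23:tri, 24:tri edges: (10,0,c); (10,2,c); (10,5,c); (10,5,ck); (15,4,c); (15,11,c); (15,12,c); (16,6,c); (16,12,c); (16,13,c); (17,11,c); (17,12,c); (17,13,c); (21,3,c); (21,18,c); (21,20,c); (22,11,c); (22,18,c); (22,19,c); (23,13,c); (23,19,c); (23,20,c); (24,18,c); (24,19,c); (24,20,c)
final:
nodes: 0:vx, 2:vx, 3:vx, 4:vx, 5:vx, 6:vx, 7:vx, 10:tri, 11:vx, 12:vx, 13:vx, 15:tri, 16:tri, 17:tri, 18:vx, 19:vx, 20:vx, 21:tri, 22:tri, 23:tri, 24:tri
edges: (10,0,c); (10,2,c); (10,5,c); (10,5,ck); (15,4,c); (15,11,c); (15,12,c); (16,6,c); (16,12,c); (16,13,c); (17,11,c); (17,12,c); (17,13,c); (21,3,c); (21,18,c); (21,20,c); (22,11,c); (22,18,c); (22,19,c); (23,13,c); (23,19,c); (23,20,c); (24,18,c); (24,19,c); (24,20,c)


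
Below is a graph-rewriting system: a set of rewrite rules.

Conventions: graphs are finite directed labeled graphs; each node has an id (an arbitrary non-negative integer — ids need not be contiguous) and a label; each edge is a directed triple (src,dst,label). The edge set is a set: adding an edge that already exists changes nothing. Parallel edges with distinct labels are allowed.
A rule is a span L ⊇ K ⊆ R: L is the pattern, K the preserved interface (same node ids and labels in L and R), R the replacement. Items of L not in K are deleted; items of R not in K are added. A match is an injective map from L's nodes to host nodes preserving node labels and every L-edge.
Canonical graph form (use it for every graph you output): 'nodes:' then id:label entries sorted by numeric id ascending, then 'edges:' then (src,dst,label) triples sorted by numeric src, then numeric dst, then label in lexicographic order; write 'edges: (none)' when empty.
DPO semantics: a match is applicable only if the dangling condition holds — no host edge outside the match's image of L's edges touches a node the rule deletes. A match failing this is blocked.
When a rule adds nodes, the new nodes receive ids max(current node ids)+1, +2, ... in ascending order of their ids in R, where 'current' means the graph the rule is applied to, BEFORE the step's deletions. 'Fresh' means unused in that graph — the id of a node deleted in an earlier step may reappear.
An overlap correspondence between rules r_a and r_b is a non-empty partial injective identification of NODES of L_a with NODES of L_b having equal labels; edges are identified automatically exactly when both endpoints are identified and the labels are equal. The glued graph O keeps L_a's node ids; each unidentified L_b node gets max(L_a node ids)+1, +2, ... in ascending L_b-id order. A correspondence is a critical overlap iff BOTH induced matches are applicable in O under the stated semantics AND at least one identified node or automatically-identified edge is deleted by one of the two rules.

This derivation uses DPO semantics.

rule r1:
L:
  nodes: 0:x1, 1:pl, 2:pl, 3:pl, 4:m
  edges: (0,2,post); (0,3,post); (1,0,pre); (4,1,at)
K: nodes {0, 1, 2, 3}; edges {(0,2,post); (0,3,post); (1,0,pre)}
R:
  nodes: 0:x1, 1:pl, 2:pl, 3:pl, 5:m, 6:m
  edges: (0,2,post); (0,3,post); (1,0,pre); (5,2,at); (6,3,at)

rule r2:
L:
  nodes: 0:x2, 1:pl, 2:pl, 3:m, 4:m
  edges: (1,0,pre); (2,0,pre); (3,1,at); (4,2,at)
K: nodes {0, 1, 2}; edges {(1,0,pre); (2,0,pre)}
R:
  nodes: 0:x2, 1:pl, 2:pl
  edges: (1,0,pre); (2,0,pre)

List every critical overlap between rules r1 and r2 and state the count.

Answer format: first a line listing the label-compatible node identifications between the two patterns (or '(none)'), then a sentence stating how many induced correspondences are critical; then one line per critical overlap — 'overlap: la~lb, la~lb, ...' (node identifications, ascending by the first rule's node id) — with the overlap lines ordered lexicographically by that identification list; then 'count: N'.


label-compatible node identifications between L(r1) and L(r2): 1~1, 1~2, 2~1, 2~2, 3~1, 3~2, 4~3, 4~4
6 of the induced correspondences are critical overlaps of r1 and r2.
overlap: 1~1, 2~2, 4~3
overlap: 1~1, 3~2, 4~3
overlap: 1~1, 4~3
overlap: 1~2, 2~1, 4~4
overlap: 1~2, 3~1, 4~4
overlap: 1~2, 4~4
count: 6


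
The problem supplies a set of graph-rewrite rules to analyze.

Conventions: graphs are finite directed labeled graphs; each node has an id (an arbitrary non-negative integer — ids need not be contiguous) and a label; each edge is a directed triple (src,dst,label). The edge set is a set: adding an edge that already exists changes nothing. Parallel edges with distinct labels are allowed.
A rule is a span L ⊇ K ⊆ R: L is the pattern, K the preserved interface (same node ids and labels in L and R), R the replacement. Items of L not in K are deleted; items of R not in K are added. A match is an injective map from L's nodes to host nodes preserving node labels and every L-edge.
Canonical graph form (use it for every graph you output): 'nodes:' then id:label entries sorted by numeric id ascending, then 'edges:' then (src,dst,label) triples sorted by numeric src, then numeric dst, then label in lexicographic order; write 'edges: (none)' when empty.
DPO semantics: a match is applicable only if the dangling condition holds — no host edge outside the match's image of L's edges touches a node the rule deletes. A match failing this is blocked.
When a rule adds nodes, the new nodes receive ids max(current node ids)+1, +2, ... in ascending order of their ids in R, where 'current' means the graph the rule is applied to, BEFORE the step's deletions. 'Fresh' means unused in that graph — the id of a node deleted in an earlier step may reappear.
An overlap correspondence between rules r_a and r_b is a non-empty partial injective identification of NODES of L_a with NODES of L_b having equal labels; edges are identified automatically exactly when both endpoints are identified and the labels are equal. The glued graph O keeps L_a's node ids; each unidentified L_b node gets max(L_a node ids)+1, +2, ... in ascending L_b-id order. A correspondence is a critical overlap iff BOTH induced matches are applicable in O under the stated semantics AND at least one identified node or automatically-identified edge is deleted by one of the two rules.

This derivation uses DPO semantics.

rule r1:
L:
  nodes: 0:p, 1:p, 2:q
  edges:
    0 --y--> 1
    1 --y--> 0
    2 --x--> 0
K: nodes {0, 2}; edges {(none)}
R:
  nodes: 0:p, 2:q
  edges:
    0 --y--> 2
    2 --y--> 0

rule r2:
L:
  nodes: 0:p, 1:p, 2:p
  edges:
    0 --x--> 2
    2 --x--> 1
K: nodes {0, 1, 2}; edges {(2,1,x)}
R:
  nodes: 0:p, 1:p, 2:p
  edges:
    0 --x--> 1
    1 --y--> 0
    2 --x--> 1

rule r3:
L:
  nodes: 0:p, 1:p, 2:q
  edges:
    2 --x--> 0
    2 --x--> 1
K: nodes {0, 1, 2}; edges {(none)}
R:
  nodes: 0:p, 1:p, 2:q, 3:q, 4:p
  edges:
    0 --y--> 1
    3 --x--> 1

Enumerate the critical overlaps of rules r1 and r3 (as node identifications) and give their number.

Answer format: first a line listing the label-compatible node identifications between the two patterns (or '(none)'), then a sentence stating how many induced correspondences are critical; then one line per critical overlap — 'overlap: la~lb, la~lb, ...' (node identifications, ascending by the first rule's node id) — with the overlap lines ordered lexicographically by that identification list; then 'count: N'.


label-compatible node identifications between L(r1) and L(r3): 0~0, 0~1, 1~0, 1~1, 2~2
2 of the induced correspondences are critical overlaps of r1 and r3.
overlap: 0~0, 2~2
overlap: 0~1, 2~2
count: 2


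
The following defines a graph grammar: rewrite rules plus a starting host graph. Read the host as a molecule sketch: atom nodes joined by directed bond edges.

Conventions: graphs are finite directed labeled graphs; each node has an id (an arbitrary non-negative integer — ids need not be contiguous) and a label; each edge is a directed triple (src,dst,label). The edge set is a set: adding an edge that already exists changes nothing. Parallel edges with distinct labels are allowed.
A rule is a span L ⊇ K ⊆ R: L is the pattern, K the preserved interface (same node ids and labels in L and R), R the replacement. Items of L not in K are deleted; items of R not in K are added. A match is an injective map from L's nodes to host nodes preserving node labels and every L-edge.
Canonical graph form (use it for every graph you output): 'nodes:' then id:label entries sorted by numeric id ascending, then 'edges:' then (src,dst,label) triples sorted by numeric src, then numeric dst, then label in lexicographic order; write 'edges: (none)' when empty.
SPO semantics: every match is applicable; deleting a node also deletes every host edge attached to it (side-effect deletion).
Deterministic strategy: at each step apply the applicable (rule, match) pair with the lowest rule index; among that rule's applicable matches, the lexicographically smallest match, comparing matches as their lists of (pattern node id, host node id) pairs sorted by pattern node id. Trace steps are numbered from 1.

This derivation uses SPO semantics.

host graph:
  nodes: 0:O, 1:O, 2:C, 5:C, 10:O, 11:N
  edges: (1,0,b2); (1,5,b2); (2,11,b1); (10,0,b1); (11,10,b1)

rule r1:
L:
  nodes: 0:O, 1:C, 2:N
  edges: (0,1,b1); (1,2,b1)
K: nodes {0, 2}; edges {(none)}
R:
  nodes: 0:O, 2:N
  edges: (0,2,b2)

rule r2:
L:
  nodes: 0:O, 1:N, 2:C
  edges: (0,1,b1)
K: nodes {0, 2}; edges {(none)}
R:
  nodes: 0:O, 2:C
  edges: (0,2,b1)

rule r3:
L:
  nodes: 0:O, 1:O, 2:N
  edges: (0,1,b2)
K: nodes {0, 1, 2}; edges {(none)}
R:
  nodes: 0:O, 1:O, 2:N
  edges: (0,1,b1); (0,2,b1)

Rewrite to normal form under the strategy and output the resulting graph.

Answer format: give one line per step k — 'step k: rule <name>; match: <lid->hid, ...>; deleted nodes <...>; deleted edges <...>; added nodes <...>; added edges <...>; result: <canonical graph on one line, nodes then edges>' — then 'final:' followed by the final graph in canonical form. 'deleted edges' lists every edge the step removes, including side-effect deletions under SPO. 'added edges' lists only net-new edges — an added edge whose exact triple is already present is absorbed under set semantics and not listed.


step 1: rule r3; match: 0->1, 1->0, 2->11; deleted nodes (none); deleted edges (1,0,b2); added nodes (none); added edges (1,0,b1); (1,11,b1); result: nodes: 0:O, 1:O, 2:C, 5:C, 10:O, 11:N edges: (1,0,b1); (1,5,b2); (1,11,b1); (2,11,b1); (10,0,b1); (11,10,b1)
step 2: rule r2; match: 0->1, 1->11, 2->2; deleted nodes 11; deleted edges (1,11,b1); (2,11,b1); (11,10,b1); added nodes (none); added edges (1,2,b1); result: nodes: 0:O, 1:O, 2:C, 5:C, 10:O edges: (1,0,b1); (1,2,b1); (1,5,b2); (10,0,b1)
final:
nodes: 0:O, 1:O, 2:C, 5:C, 10:O
edges: (1,0,b1); (1,2,b1); (1,5,b2); (10,0,b1)


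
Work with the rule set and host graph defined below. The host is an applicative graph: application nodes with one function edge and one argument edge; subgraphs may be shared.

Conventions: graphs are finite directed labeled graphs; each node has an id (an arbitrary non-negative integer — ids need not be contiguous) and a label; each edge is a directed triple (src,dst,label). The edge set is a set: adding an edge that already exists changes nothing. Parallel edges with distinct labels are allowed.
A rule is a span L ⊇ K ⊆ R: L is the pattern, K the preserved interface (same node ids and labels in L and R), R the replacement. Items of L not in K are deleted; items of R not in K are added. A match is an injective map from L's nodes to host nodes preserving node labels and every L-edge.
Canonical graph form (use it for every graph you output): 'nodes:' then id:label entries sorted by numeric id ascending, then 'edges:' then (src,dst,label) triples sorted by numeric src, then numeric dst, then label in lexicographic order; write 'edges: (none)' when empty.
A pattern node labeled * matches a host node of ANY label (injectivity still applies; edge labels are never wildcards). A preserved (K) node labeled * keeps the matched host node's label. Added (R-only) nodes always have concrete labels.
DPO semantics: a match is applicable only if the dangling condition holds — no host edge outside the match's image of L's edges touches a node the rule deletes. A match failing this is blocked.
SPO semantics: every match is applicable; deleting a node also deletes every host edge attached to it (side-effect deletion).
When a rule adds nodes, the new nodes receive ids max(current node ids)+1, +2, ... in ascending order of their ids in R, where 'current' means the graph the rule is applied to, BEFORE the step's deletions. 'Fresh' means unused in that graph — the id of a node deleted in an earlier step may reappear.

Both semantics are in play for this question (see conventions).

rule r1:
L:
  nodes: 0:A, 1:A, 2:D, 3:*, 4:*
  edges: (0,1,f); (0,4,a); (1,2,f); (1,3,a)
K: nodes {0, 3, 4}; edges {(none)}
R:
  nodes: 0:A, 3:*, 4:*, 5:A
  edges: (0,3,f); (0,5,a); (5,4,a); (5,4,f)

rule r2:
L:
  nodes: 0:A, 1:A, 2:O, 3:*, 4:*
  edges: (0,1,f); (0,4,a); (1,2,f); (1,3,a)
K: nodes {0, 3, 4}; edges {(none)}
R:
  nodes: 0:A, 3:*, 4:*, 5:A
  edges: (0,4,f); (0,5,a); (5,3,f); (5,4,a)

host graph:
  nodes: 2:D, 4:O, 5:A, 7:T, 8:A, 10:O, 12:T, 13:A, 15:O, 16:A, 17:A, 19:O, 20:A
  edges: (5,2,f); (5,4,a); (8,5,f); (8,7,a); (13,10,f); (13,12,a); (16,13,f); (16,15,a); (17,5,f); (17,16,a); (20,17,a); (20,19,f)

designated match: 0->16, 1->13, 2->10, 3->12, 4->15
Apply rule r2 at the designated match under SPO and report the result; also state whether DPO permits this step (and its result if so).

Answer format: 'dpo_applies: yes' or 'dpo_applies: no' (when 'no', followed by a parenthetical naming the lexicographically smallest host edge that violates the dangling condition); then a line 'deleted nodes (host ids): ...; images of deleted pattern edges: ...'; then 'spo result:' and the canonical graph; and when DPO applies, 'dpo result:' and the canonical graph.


dpo_applies: yes
deleted nodes (host ids): 10, 13; images of deleted pattern edges: (13,10,f); (13,12,a); (16,13,f); (16,15,a)
spo result:
nodes: 2:D, 4:O, 5:A, 7:T, 8:A, 12:T, 15:O, 16:A, 17:A, 19:O, 20:A, 21:A
edges: (5,2,f); (5,4,a); (8,5,f); (8,7,a); (16,15,f); (16,21,a); (17,5,f); (17,16,a); (20,17,a); (20,19,f); (21,12,f); (21,15,a)
dpo result:
nodes: 2:D, 4:O, 5:A, 7:T, 8:A, 12:T, 15:O, 16:A, 17:A, 19:O, 20:A, 21:A
edges: (5,2,f); (5,4,a); (8,5,f); (8,7,a); (16,15,f); (16,21,a); (17,5,f); (17,16,a); (20,17,a); (20,19,f); (21,12,f); (21,15,a)


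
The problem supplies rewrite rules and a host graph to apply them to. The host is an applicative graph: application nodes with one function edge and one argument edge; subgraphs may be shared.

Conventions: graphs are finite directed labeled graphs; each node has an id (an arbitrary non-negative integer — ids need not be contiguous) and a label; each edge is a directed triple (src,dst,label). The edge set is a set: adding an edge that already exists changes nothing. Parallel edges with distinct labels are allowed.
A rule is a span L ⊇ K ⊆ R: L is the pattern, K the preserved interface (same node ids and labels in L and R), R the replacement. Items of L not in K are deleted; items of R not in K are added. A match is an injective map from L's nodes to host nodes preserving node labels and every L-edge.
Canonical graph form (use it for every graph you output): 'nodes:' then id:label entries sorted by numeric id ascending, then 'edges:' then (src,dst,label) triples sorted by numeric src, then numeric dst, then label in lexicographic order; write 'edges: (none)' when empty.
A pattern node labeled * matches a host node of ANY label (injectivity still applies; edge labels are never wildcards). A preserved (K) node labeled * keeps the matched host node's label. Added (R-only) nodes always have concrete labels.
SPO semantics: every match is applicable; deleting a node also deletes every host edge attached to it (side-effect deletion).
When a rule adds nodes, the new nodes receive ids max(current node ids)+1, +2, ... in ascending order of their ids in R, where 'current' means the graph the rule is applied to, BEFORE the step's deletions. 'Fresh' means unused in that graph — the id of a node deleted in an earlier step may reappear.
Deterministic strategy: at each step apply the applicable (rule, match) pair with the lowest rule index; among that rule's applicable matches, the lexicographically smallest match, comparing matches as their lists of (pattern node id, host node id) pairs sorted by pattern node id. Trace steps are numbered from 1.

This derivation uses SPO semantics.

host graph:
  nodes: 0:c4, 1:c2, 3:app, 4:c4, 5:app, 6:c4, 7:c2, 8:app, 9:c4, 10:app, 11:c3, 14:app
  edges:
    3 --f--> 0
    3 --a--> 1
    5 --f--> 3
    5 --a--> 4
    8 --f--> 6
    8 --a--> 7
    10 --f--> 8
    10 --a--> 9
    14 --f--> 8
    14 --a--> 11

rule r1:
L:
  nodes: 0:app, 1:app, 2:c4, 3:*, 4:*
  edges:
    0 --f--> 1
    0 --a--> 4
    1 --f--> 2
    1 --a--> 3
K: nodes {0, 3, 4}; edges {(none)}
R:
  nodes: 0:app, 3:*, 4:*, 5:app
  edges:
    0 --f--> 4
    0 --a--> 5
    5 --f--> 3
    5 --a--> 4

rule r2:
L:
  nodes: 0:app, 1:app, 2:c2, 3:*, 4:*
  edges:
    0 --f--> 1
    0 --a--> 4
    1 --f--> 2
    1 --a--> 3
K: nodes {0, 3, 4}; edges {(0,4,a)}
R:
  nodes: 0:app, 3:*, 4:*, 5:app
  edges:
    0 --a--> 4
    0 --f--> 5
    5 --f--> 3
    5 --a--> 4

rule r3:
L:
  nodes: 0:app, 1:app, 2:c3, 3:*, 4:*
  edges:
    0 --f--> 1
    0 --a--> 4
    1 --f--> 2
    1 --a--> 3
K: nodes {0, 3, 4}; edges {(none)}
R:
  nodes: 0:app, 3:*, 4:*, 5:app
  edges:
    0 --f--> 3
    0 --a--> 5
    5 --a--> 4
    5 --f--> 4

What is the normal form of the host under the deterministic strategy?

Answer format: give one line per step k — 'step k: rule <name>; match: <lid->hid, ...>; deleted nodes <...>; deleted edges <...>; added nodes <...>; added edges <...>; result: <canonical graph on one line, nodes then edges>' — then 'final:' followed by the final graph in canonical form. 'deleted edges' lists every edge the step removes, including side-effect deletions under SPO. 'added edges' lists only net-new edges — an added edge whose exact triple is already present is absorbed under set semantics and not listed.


step 1: rule r1; match: 0->5, 1->3, 2->0, 3->1, 4->4; deleted nodes 0, 3; deleted edges (3,0,f); (3,1,a); (5,3,f); (5,4,a); added nodes 15; added edges (5,4,f); (5,15,a); (15,1,f); (15,4,a); result: nodes: 1:c2, 4:c4, 5:app, 6:c4, 7:c2, 8:app, 9:c4, 10:app, 11:c3, 14:app, 15:app edges: (5,4,f); (5,15,a); (8,6,f); (8,7,a); (10,8,f); (10,9,a); (14,8,f); (14,11,a); (15,1,f); (15,4,a)
step 2: rule r1; match: 0->10, 1->8, 2->6, 3->7, 4->9; deleted nodes 6, 8; deleted edges (8,6,f); (8,7,a); (10,8,f); (10,9,a); (14,8,f); added nodes 16; added edges (10,9,f); (10,16,a); (16,7,f); (16,9,a); result: nodes: 1:c2, 4:c4, 5:app, 7:c2, 9:c4, 10:app, 11:c3, 14:app, 15:app, 16:app edges: (5,4,f); (5,15,a); (10,9,f); (10,16,a); (14,11,a); (15,1,f); (15,4,a); (16,7,f); (16,9,a)
final:
nodes: 1:c2, 4:c4, 5:app, 7:c2, 9:c4, 10:app, 11:c3, 14:app, 15:app, 16:app
edges: (5,4,f); (5,15,a); (10,9,f); (10,16,a); (14,11,a); (15,1,f); (15,4,a); (16,7,f); (16,9,a)


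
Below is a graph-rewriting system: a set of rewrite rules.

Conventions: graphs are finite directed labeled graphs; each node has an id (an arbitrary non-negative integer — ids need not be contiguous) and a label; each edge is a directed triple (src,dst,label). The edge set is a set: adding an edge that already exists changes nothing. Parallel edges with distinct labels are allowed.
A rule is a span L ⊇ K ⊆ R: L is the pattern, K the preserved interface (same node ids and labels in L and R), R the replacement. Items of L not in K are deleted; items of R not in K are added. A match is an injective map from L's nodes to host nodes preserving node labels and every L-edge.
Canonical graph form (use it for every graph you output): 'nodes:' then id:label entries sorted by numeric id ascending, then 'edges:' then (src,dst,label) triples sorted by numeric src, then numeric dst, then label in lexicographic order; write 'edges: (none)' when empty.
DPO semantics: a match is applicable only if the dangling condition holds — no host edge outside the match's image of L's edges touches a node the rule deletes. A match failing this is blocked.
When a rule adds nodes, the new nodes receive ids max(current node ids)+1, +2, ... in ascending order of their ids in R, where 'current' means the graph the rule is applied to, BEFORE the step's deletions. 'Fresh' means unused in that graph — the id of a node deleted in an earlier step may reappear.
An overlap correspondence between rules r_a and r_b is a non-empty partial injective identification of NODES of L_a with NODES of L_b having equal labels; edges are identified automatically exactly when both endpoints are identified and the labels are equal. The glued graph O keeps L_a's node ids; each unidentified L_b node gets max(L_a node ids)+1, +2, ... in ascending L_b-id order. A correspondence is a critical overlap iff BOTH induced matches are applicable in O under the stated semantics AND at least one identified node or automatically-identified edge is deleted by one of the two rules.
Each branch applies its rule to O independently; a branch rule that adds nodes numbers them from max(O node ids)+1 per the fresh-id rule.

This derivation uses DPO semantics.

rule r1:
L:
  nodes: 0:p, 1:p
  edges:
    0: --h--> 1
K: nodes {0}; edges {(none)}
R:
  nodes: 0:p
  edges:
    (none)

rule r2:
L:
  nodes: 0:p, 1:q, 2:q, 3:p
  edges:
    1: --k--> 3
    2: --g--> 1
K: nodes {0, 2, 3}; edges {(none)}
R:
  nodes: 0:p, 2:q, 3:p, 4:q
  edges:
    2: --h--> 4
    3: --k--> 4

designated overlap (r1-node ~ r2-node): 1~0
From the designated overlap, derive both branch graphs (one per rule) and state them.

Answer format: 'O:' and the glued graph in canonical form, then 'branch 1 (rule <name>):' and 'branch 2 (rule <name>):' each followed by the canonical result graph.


O:
nodes: 0:p, 1:p, 2:q, 3:q, 4:p
edges: (0,1,h); (2,4,k); (3,2,g)
branch 1 (rule r1):
nodes: 0:p, 2:q, 3:q, 4:p
edges: (2,4,k); (3,2,g)
branch 2 (rule r2):
nodes: 0:p, 1:p, 3:q, 4:p, 5:q
edges: (0,1,h); (3,5,h); (4,5,k)


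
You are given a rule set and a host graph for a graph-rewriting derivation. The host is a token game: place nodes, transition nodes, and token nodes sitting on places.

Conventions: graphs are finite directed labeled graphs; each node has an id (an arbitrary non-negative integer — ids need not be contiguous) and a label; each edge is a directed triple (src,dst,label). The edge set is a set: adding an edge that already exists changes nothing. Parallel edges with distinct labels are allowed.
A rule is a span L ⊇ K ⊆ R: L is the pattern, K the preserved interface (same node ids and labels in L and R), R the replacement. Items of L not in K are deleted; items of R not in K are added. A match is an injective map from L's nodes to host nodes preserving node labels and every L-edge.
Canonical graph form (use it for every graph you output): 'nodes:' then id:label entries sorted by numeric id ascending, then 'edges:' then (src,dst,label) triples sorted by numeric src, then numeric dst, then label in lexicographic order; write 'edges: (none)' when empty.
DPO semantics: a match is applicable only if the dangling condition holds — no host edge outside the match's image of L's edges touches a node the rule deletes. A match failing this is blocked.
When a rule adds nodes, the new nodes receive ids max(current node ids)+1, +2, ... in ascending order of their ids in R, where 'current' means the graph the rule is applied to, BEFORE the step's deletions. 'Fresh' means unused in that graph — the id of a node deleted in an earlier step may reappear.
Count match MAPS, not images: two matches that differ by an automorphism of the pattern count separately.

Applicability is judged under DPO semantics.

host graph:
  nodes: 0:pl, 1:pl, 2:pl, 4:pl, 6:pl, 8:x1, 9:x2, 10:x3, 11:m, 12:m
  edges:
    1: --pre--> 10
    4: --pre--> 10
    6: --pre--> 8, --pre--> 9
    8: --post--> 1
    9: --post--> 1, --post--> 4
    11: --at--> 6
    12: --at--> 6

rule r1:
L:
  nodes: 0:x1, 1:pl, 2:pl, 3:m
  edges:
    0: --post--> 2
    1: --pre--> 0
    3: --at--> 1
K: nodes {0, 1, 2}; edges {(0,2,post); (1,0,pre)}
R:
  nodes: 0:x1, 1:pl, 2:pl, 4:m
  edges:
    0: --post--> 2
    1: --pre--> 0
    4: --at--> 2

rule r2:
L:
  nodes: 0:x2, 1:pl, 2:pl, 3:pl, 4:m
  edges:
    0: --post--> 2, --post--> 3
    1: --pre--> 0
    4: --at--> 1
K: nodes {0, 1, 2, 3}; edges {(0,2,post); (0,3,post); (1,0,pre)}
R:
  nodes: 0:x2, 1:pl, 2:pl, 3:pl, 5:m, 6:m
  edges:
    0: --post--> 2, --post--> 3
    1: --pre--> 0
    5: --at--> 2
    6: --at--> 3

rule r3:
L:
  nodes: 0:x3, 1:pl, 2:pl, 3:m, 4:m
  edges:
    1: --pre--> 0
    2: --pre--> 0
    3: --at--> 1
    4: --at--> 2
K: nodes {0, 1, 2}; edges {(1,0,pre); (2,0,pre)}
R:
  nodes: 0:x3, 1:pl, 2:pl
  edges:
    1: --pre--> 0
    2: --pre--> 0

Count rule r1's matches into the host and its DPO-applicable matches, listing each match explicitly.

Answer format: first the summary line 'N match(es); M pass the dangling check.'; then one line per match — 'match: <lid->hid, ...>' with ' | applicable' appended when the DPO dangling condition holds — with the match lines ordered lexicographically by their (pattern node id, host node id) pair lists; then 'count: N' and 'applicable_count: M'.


2 match(es); 2 pass the dangling check.
match: 0->8, 1->6, 2->1, 3->11 | applicable
match: 0->8, 1->6, 2->1, 3->12 | applicable
count: 2
applicable_count: 2
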